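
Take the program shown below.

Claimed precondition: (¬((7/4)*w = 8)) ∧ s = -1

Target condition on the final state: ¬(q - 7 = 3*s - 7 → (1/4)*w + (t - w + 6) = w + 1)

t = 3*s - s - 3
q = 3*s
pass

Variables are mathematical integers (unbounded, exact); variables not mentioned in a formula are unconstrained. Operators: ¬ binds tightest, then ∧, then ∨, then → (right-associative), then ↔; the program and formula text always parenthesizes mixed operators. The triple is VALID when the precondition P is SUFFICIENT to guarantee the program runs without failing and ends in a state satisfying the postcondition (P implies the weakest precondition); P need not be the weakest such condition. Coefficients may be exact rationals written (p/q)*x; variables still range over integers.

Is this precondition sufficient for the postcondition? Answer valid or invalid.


Working backward. After the program, the postcondition ¬(q - 7 = 3*s - 7 → (1/4)*w + (t - w + 6) = w + 1) must hold; in canonical form it is ¬(q = 3*s → t = (7/4)*w - 5).
Before skip: ¬(q = 3*s → t = (7/4)*w - 5)
Before q := 3*s: ¬(t = (7/4)*w - 5)
Before t := 3*s - s - 3: ¬(2*s = (7/4)*w - 2)
The weakest precondition is ¬(2*s = (7/4)*w - 2).
Check whether (¬((7/4)*w = 8)) ∧ s = -1 implies it.
Countermodel: at the initial state s = -1, w = 0, the precondition holds but the weakest precondition fails.
Answer: invalid


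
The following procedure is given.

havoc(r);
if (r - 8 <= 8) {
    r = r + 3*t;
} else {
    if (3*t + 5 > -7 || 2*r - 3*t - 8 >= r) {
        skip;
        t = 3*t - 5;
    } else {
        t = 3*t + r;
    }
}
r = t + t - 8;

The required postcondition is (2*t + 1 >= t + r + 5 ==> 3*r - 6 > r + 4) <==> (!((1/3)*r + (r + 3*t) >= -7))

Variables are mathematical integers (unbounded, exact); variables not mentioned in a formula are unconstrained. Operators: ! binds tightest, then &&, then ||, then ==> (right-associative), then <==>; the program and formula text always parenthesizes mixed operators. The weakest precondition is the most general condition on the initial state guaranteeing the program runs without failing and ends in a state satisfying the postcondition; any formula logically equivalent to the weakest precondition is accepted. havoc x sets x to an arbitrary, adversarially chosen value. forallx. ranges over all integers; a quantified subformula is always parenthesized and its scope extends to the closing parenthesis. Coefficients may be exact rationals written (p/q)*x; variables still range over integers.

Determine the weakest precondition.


Working backward. After the program, the postcondition (2*t + 1 >= t + r + 5 ==> 3*r - 6 > r + 4) <==> (!((1/3)*r + (r + 3*t) >= -7)) must hold; in canonical form it is (t >= r + 4 ==> 2*r > 10) <==> (!((4/3)*r + 3*t >= -7)).
Before r := t + t - 8: (t <= 4 ==> 4*t > 26) <==> (!((17/3)*t >= 11/3))
Then branch requires (t <= 4 ==> 4*t > 26) <==> (!((17/3)*t >= 11/3)); else branch requires ((3*t > -12 || r >= 3*t + 8) ==> ((3*t <= 9 ==> 12*t > 46) <==> (!(17*t >= 32)))) && ((!(3*t > -12 || r >= 3*t + 8)) ==> ((r + 3*t <= 4 ==> 4*r + 12*t > 26) <==> (!((17/3)*r + 17*t >= 11/3)))).
Before the if: (r <= 16 ==> ((t <= 4 ==> 4*t > 26) <==> (!((17/3)*t >= 11/3)))) && ((!(r <= 16)) ==> (((3*t > -12 || r >= 3*t + 8) ==> ((3*t <= 9 ==> 12*t > 46) <==> (!(17*t >= 32)))) && ((!(3*t > -12 || r >= 3*t + 8)) ==> ((r + 3*t <= 4 ==> 4*r + 12*t > 26) <==> (!((17/3)*r + 17*t >= 11/3))))))
Before havoc r: forall r_1. ((r_1 <= 16 ==> ((t <= 4 ==> 4*t > 26) <==> (!((17/3)*t >= 11/3)))) && ((!(r_1 <= 16)) ==> (((3*t > -12 || r_1 >= 3*t + 8) ==> ((3*t <= 9 ==> 12*t > 46) <==> (!(17*t >= 32)))) && ((!(3*t > -12 || r_1 >= 3*t + 8)) ==> ((r_1 + 3*t <= 4 ==> 4*r_1 + 12*t > 26) <==> (!((17/3)*r_1 + 17*t >= 11/3)))))))
Answer: WP = forall r_1. ((r_1 <= 16 ==> ((t <= 4 ==> 4*t > 26) <==> (!((17/3)*t >= 11/3)))) && ((!(r_1 <= 16)) ==> (((3*t > -12 || r_1 >= 3*t + 8) ==> ((3*t <= 9 ==> 12*t > 46) <==> (!(17*t >= 32)))) && ((!(3*t > -12 || r_1 >= 3*t + 8)) ==> ((r_1 + 3*t <= 4 ==> 4*r_1 + 12*t > 26) <==> (!((17/3)*r_1 + 17*t >= 11/3)))))))


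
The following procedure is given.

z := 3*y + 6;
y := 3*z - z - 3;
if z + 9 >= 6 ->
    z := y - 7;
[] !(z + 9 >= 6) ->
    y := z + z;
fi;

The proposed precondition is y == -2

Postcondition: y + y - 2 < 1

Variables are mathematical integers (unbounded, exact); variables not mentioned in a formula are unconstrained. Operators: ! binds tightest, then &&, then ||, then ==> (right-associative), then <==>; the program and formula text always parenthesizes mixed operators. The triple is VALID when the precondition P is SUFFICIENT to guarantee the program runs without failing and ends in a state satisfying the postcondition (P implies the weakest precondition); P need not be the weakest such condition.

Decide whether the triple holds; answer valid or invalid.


Working backward. After the program, the postcondition y + y - 2 < 1 must hold; in canonical form it is 2*y < 3.
Then branch requires 2*y < 3; else branch requires 4*z < 3.
Before the if: (z >= -3 ==> 2*y < 3) && ((!(z >= -3)) ==> 4*z < 3)
Before y := 3*z - z - 3: (z >= -3 ==> 4*z < 9) && ((!(z >= -3)) ==> 4*z < 3)
Before z := 3*y + 6: (3*y >= -9 ==> 12*y < -15) && ((!(3*y >= -9)) ==> 12*y < -21)
The weakest precondition is (3*y >= -9 ==> 12*y < -15) && ((!(3*y >= -9)) ==> 12*y < -21).
Check whether y == -2 implies it.
Every state satisfying the precondition satisfies the weakest precondition: the implication holds.
Answer: valid


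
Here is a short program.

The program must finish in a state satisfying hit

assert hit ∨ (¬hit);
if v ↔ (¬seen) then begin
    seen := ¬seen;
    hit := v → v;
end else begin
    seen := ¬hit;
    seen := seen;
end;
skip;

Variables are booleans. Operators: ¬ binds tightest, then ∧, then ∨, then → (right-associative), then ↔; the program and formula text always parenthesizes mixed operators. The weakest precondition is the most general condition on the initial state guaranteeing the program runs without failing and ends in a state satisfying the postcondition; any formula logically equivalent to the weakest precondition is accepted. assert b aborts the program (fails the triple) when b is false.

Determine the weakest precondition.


Working backward. After the program, hit must hold.
Before skip: hit
Then branch requires true; else branch requires hit.
Before the if: (¬(v ↔ (¬seen))) → hit
Before assert hit ∨ (¬hit): (¬(v ↔ (¬seen))) → hit
Answer: WP = (¬(v ↔ (¬seen))) → hit


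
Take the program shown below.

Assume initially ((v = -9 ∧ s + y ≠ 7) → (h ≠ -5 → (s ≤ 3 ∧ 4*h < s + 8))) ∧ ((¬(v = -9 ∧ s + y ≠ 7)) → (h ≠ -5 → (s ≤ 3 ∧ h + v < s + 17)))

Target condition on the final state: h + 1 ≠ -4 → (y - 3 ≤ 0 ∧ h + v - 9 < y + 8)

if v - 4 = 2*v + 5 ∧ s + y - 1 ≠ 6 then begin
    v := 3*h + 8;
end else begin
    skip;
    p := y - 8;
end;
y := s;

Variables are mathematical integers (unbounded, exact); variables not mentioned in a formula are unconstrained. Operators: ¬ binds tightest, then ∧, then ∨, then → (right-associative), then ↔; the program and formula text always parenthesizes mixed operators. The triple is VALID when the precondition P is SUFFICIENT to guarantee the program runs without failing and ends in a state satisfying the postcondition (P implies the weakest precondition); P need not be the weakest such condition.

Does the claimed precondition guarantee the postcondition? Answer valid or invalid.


Working backward. After the program, the postcondition h + 1 ≠ -4 → (y - 3 ≤ 0 ∧ h + v - 9 < y + 8) must hold; in canonical form it is h ≠ -5 → (y ≤ 3 ∧ h + v < y + 17).
Before y := s: h ≠ -5 → (s ≤ 3 ∧ h + v < s + 17)
Then branch requires h ≠ -5 → (s ≤ 3 ∧ 4*h < s + 9); else branch requires h ≠ -5 → (s ≤ 3 ∧ h + v < s + 17).
Before the if: ((v = -9 ∧ s + y ≠ 7) → (h ≠ -5 → (s ≤ 3 ∧ 4*h < s + 9))) ∧ ((¬(v = -9 ∧ s + y ≠ 7)) → (h ≠ -5 → (s ≤ 3 ∧ h + v < s + 17)))
The weakest precondition is ((v = -9 ∧ s + y ≠ 7) → (h ≠ -5 → (s ≤ 3 ∧ 4*h < s + 9))) ∧ ((¬(v = -9 ∧ s + y ≠ 7)) → (h ≠ -5 → (s ≤ 3 ∧ h + v < s + 17))).
Check whether ((v = -9 ∧ s + y ≠ 7) → (h ≠ -5 → (s ≤ 3 ∧ 4*h < s + 8))) ∧ ((¬(v = -9 ∧ s + y ≠ 7)) → (h ≠ -5 → (s ≤ 3 ∧ h + v < s + 17))) implies it.
Every state satisfying the precondition satisfies the weakest precondition: the implication holds.
Answer: valid


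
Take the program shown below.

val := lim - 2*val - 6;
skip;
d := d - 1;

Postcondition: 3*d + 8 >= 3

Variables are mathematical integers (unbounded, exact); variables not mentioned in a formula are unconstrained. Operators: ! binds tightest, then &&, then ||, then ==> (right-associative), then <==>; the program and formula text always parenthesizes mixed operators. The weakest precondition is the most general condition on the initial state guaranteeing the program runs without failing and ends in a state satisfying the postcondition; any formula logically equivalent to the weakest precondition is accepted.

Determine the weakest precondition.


Working backward. After the program, the postcondition 3*d + 8 >= 3 must hold; in canonical form it is 3*d >= -5.
Before d := d - 1: 3*d >= -2
Before skip: 3*d >= -2
Before val := lim - 2*val - 6: 3*d >= -2
Answer: WP = 3*d >= -2


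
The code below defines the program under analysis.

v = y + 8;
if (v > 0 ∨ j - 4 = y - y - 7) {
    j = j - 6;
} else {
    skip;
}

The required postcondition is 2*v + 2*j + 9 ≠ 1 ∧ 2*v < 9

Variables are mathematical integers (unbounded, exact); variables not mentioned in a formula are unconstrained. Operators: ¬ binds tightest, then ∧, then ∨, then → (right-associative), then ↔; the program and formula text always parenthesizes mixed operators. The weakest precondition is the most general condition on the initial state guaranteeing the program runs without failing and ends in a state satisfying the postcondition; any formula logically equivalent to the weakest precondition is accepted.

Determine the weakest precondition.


Working backward. After the program, the postcondition 2*v + 2*j + 9 ≠ 1 ∧ 2*v < 9 must hold; in canonical form it is 2*j + 2*v ≠ -8 ∧ 2*v < 9.
Then branch requires 2*j + 2*v ≠ 4 ∧ 2*v < 9; else branch requires 2*j + 2*v ≠ -8 ∧ 2*v < 9.
Before the if: ((v > 0 ∨ j = -3) → (2*j + 2*v ≠ 4 ∧ 2*v < 9)) ∧ ((¬(v > 0 ∨ j = -3)) → (2*j + 2*v ≠ -8 ∧ 2*v < 9))
Before v := y + 8: ((y > -8 ∨ j = -3) → (2*j + 2*y ≠ -12 ∧ 2*y < -7)) ∧ ((¬(y > -8 ∨ j = -3)) → (2*j + 2*y ≠ -24 ∧ 2*y < -7))
Answer: WP = ((y > -8 ∨ j = -3) → (2*j + 2*y ≠ -12 ∧ 2*y < -7)) ∧ ((¬(y > -8 ∨ j = -3)) → (2*j + 2*y ≠ -24 ∧ 2*y < -7))


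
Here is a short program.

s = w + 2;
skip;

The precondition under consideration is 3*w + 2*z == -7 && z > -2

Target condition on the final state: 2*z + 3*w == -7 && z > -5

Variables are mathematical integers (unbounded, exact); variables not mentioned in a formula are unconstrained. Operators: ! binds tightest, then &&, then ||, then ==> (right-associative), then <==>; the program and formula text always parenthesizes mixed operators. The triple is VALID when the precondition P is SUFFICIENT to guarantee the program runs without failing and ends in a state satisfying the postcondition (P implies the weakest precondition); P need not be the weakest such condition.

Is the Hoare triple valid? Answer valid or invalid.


Working backward. After the program, the postcondition 2*z + 3*w == -7 && z > -5 must hold; in canonical form it is 3*w + 2*z == -7 && z > -5.
Before skip: 3*w + 2*z == -7 && z > -5
Before s := w + 2: 3*w + 2*z == -7 && z > -5
The weakest precondition is 3*w + 2*z == -7 && z > -5.
Check whether 3*w + 2*z == -7 && z > -2 implies it.
Every state satisfying the precondition satisfies the weakest precondition: the implication holds.
Answer: valid


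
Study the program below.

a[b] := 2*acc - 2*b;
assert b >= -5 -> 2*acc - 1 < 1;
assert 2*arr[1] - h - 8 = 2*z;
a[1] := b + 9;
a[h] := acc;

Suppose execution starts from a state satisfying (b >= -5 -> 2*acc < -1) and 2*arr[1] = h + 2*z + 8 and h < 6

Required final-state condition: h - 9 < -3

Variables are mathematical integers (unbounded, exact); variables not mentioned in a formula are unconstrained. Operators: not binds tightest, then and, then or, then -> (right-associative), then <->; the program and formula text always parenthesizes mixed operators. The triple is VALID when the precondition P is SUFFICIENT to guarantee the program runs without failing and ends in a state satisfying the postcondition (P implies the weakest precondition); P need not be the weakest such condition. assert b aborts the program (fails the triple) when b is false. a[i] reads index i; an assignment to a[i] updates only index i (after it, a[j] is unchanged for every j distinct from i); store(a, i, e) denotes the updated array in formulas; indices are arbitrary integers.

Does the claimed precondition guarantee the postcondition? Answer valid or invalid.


Working backward. After the program, the postcondition h - 9 < -3 must hold; in canonical form it is h < 6.
Before a[h] := acc: h < 6
Before a[1] := b + 9: h < 6
Before assert 2*arr[1] - h - 8 = 2*z: 2*arr[1] = h + 2*z + 8 and h < 6
Before assert b >= -5 -> 2*acc - 1 < 1: (b >= -5 -> 2*acc < 2) and 2*arr[1] = h + 2*z + 8 and h < 6
Before a[b] := 2*acc - 2*b: (b >= -5 -> 2*acc < 2) and 2*arr[1] = h + 2*z + 8 and h < 6
The weakest precondition is (b >= -5 -> 2*acc < 2) and 2*arr[1] = h + 2*z + 8 and h < 6.
Check whether (b >= -5 -> 2*acc < -1) and 2*arr[1] = h + 2*z + 8 and h < 6 implies it.
Every state satisfying the precondition satisfies the weakest precondition: the implication holds.
Answer: valid


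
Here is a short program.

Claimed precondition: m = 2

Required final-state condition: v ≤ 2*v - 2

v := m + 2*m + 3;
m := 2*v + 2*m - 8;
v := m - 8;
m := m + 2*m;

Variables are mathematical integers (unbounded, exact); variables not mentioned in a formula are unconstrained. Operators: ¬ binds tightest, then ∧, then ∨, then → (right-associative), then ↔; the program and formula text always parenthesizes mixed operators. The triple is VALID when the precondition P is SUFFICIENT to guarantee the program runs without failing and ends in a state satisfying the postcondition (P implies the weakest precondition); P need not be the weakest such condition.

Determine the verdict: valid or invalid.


Working backward. After the program, the postcondition v ≤ 2*v - 2 must hold; in canonical form it is v ≥ 2.
Before m := m + 2*m: v ≥ 2
Before v := m - 8: m ≥ 10
Before m := 2*v + 2*m - 8: 2*m + 2*v ≥ 18
Before v := m + 2*m + 3: 8*m ≥ 12
The weakest precondition is 8*m ≥ 12.
Check whether m = 2 implies it.
Every state satisfying the precondition satisfies the weakest precondition: the implication holds.
Answer: valid


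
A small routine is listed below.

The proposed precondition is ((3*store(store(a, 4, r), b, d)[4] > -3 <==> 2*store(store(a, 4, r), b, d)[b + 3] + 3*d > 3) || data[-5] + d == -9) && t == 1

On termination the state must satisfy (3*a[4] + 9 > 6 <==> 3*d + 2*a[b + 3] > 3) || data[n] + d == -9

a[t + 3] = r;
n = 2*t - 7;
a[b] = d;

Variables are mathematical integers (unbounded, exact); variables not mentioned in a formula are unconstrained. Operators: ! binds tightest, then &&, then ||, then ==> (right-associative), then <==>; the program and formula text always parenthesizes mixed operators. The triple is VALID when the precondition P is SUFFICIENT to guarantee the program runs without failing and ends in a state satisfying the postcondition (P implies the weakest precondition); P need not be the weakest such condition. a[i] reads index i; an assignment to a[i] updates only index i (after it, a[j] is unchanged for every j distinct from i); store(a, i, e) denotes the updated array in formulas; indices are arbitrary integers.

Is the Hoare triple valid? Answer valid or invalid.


Working backward. After the program, the postcondition (3*a[4] + 9 > 6 <==> 3*d + 2*a[b + 3] > 3) || data[n] + d == -9 must hold; in canonical form it is (3*a[4] > -3 <==> 2*a[b + 3] + 3*d > 3) || data[n] + d == -9.
Before a[b] := d: (3*store(a, b, d)[4] > -3 <==> 2*store(a, b, d)[b + 3] + 3*d > 3) || data[n] + d == -9
Before n := 2*t - 7: (3*store(a, b, d)[4] > -3 <==> 2*store(a, b, d)[b + 3] + 3*d > 3) || data[2*t - 7] + d == -9
Before a[t + 3] := r: (3*store(store(a, t + 3, r), b, d)[4] > -3 <==> 2*store(store(a, t + 3, r), b, d)[b + 3] + 3*d > 3) || data[2*t - 7] + d == -9
The weakest precondition is (3*store(store(a, t + 3, r), b, d)[4] > -3 <==> 2*store(store(a, t + 3, r), b, d)[b + 3] + 3*d > 3) || data[2*t - 7] + d == -9.
Check whether ((3*store(store(a, 4, r), b, d)[4] > -3 <==> 2*store(store(a, 4, r), b, d)[b + 3] + 3*d > 3) || data[-5] + d == -9) && t == 1 implies it.
Every state satisfying the precondition satisfies the weakest precondition: the implication holds.
Answer: valid


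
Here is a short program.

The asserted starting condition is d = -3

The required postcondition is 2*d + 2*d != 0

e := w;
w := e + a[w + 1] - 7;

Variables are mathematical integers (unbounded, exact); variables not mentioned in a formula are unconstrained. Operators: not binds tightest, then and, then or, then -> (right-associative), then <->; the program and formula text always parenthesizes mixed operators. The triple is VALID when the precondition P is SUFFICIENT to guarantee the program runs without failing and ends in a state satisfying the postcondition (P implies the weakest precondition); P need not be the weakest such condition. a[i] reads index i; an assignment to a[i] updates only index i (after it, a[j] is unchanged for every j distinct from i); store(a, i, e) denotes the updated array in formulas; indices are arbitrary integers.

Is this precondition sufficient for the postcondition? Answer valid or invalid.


Working backward. After the program, the postcondition 2*d + 2*d != 0 must hold; in canonical form it is 4*d != 0.
Before w := e + a[w + 1] - 7: 4*d != 0
Before e := w: 4*d != 0
The weakest precondition is 4*d != 0.
Check whether d = -3 implies it.
Every state satisfying the precondition satisfies the weakest precondition: the implication holds.
Answer: valid


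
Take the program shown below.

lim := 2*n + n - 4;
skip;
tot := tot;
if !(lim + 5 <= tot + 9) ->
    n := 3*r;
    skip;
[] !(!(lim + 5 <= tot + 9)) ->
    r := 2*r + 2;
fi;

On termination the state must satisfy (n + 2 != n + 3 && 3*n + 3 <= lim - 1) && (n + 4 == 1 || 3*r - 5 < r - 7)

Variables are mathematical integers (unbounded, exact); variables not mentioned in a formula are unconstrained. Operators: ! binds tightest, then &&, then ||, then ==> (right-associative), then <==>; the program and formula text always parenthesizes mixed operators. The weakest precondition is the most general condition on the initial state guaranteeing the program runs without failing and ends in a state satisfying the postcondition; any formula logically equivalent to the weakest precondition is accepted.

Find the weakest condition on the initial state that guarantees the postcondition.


Working backward. After the program, the postcondition (n + 2 != n + 3 && 3*n + 3 <= lim - 1) && (n + 4 == 1 || 3*r - 5 < r - 7) must hold; in canonical form it is 3*n <= lim - 4 && (n == -3 || 2*r < -2).
Then branch requires 9*r <= lim - 4 && (3*r == -3 || 2*r < -2); else branch requires 3*n <= lim - 4 && (n == -3 || 4*r < -6).
Before the if: ((!(lim <= tot + 4)) ==> (9*r <= lim - 4 && (3*r == -3 || 2*r < -2))) && (lim <= tot + 4 ==> (3*n <= lim - 4 && (n == -3 || 4*r < -6)))
Before tot := tot: ((!(lim <= tot + 4)) ==> (9*r <= lim - 4 && (3*r == -3 || 2*r < -2))) && (lim <= tot + 4 ==> (3*n <= lim - 4 && (n == -3 || 4*r < -6)))
Before skip: ((!(lim <= tot + 4)) ==> (9*r <= lim - 4 && (3*r == -3 || 2*r < -2))) && (lim <= tot + 4 ==> (3*n <= lim - 4 && (n == -3 || 4*r < -6)))
Before lim := 2*n + n - 4: ((!(3*n <= tot + 8)) ==> (9*r <= 3*n - 8 && (3*r == -3 || 2*r < -2))) && (!(3*n <= tot + 8))
Answer: WP = ((!(3*n <= tot + 8)) ==> (9*r <= 3*n - 8 && (3*r == -3 || 2*r < -2))) && (!(3*n <= tot + 8))


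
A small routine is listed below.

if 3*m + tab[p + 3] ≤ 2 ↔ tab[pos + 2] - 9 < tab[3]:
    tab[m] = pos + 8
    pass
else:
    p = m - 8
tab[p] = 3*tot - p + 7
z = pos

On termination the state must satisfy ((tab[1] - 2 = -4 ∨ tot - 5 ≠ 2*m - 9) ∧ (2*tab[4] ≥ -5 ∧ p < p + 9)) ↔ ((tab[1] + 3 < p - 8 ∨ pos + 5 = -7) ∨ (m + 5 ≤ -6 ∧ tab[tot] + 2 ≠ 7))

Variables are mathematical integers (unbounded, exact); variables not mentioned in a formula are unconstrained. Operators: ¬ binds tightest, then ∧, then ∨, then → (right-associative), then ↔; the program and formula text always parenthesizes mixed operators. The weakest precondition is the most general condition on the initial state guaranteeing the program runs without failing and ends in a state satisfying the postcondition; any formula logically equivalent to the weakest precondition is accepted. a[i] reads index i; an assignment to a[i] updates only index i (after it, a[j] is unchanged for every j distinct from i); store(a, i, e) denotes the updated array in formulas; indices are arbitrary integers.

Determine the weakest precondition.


Working backward. After the program, the postcondition ((tab[1] - 2 = -4 ∨ tot - 5 ≠ 2*m - 9) ∧ (2*tab[4] ≥ -5 ∧ p < p + 9)) ↔ ((tab[1] + 3 < p - 8 ∨ pos + 5 = -7) ∨ (m + 5 ≤ -6 ∧ tab[tot] + 2 ≠ 7)) must hold; in canonical form it is ((tab[1] = -2 ∨ tot ≠ 2*m - 4) ∧ 2*tab[4] ≥ -5) ↔ (tab[1] < p - 11 ∨ pos = -12 ∨ (m ≤ -11 ∧ tab[tot] ≠ 5)).
Before z := pos: ((tab[1] = -2 ∨ tot ≠ 2*m - 4) ∧ 2*tab[4] ≥ -5) ↔ (tab[1] < p - 11 ∨ pos = -12 ∨ (m ≤ -11 ∧ tab[tot] ≠ 5))
Before tab[p] := 3*tot - p + 7: ((store(tab, p, -p + 3*tot + 7)[1] = -2 ∨ tot ≠ 2*m - 4) ∧ 2*store(tab, p, -p + 3*tot + 7)[4] ≥ -5) ↔ (store(tab, p, -p + 3*tot + 7)[1] < p - 11 ∨ pos = -12 ∨ (m ≤ -11 ∧ store(tab, p, -p + 3*tot + 7)[tot] ≠ 5))
Then branch requires ((store(store(tab, m, pos + 8), p, -p + 3*tot + 7)[1] = -2 ∨ tot ≠ 2*m - 4) ∧ 2*store(store(tab, m, pos + 8), p, -p + 3*tot + 7)[4] ≥ -5) ↔ (store(store(tab, m, pos + 8), p, -p + 3*tot + 7)[1] < p - 11 ∨ pos = -12 ∨ (m ≤ -11 ∧ store(store(tab, m, pos + 8), p, -p + 3*tot + 7)[tot] ≠ 5)); else branch requires ((store(tab, m - 8, -m + 3*tot + 15)[1] = -2 ∨ tot ≠ 2*m - 4) ∧ 2*store(tab, m - 8, -m + 3*tot + 15)[4] ≥ -5) ↔ (store(tab, m - 8, -m + 3*tot + 15)[1] < m - 19 ∨ pos = -12 ∨ (m ≤ -11 ∧ store(tab, m - 8, -m + 3*tot + 15)[tot] ≠ 5)).
Before the if: ((tab[p + 3] + 3*m ≤ 2 ↔ tab[pos + 2] < tab[3] + 9) → (((store(store(tab, m, pos + 8), p, -p + 3*tot + 7)[1] = -2 ∨ tot ≠ 2*m - 4) ∧ 2*store(store(tab, m, pos + 8), p, -p + 3*tot + 7)[4] ≥ -5) ↔ (store(store(tab, m, pos + 8), p, -p + 3*tot + 7)[1] < p - 11 ∨ pos = -12 ∨ (m ≤ -11 ∧ store(store(tab, m, pos + 8), p, -p + 3*tot + 7)[tot] ≠ 5)))) ∧ ((¬(tab[p + 3] + 3*m ≤ 2 ↔ tab[pos + 2] < tab[3] + 9)) → (((store(tab, m - 8, -m + 3*tot + 15)[1] = -2 ∨ tot ≠ 2*m - 4) ∧ 2*store(tab, m - 8, -m + 3*tot + 15)[4] ≥ -5) ↔ (store(tab, m - 8, -m + 3*tot + 15)[1] < m - 19 ∨ pos = -12 ∨ (m ≤ -11 ∧ store(tab, m - 8, -m + 3*tot + 15)[tot] ≠ 5))))
Answer: WP = ((tab[p + 3] + 3*m ≤ 2 ↔ tab[pos + 2] < tab[3] + 9) → (((store(store(tab, m, pos + 8), p, -p + 3*tot + 7)[1] = -2 ∨ tot ≠ 2*m - 4) ∧ 2*store(store(tab, m, pos + 8), p, -p + 3*tot + 7)[4] ≥ -5) ↔ (store(store(tab, m, pos + 8), p, -p + 3*tot + 7)[1] < p - 11 ∨ pos = -12 ∨ (m ≤ -11 ∧ store(store(tab, m, pos + 8), p, -p + 3*tot + 7)[tot] ≠ 5)))) ∧ ((¬(tab[p + 3] + 3*m ≤ 2 ↔ tab[pos + 2] < tab[3] + 9)) → (((store(tab, m - 8, -m + 3*tot + 15)[1] = -2 ∨ tot ≠ 2*m - 4) ∧ 2*store(tab, m - 8, -m + 3*tot + 15)[4] ≥ -5) ↔ (store(tab, m - 8, -m + 3*tot + 15)[1] < m - 19 ∨ pos = -12 ∨ (m ≤ -11 ∧ store(tab, m - 8, -m + 3*tot + 15)[tot] ≠ 5))))


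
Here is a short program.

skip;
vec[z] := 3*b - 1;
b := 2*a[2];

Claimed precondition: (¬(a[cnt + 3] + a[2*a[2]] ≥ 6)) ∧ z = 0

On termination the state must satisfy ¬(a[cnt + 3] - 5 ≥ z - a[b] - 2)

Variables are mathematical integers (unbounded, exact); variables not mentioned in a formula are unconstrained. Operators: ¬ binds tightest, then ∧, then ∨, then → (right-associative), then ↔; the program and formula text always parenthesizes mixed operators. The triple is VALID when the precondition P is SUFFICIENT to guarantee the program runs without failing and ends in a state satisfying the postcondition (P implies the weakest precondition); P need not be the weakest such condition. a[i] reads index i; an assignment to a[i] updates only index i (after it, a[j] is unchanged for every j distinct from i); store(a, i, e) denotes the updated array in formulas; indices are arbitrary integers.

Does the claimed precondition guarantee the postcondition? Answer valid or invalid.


Working backward. After the program, the postcondition ¬(a[cnt + 3] - 5 ≥ z - a[b] - 2) must hold; in canonical form it is ¬(a[cnt + 3] + a[b] ≥ z + 3).
Before b := 2*a[2]: ¬(a[cnt + 3] + a[2*a[2]] ≥ z + 3)
Before vec[z] := 3*b - 1: ¬(a[cnt + 3] + a[2*a[2]] ≥ z + 3)
Before skip: ¬(a[cnt + 3] + a[2*a[2]] ≥ z + 3)
The weakest precondition is ¬(a[cnt + 3] + a[2*a[2]] ≥ z + 3).
Check whether (¬(a[cnt + 3] + a[2*a[2]] ≥ 6)) ∧ z = 0 implies it.
Countermodel: at the initial state a = {[2] = 15215, [4] = -7037, [30430] = 7040, elsewhere 7040}, cnt = 1, z = 0, the precondition holds but the weakest precondition fails.
Answer: invalid


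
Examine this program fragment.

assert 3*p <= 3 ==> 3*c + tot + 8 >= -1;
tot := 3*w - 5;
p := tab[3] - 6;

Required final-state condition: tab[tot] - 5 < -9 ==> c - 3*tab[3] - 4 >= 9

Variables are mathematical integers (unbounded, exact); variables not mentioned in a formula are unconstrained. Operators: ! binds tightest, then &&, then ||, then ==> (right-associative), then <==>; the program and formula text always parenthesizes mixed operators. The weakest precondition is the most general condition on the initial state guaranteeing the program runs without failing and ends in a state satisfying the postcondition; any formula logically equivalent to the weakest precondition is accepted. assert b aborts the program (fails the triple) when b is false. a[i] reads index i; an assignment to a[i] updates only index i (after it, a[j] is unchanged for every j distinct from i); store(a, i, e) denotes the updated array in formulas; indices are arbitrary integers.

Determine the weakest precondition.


Working backward. After the program, the postcondition tab[tot] - 5 < -9 ==> c - 3*tab[3] - 4 >= 9 must hold; in canonical form it is tab[tot] < -4 ==> c >= 3*tab[3] + 13.
Before p := tab[3] - 6: tab[tot] < -4 ==> c >= 3*tab[3] + 13
Before tot := 3*w - 5: tab[3*w - 5] < -4 ==> c >= 3*tab[3] + 13
Before assert 3*p <= 3 ==> 3*c + tot + 8 >= -1: (3*p <= 3 ==> 3*c + tot >= -9) && (tab[3*w - 5] < -4 ==> c >= 3*tab[3] + 13)
Answer: WP = (3*p <= 3 ==> 3*c + tot >= -9) && (tab[3*w - 5] < -4 ==> c >= 3*tab[3] + 13)


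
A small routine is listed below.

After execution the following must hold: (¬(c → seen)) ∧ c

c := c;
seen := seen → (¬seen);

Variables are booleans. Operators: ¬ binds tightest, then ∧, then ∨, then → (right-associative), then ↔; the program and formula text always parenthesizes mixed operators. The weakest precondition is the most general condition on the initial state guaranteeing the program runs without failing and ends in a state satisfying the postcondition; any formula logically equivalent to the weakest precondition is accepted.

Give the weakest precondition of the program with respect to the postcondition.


Working backward. After the program, (¬(c → seen)) ∧ c must hold.
Before seen := seen → (¬seen): (¬(c → (seen → (¬seen)))) ∧ c
Before c := c: (¬(c → (seen → (¬seen)))) ∧ c
Answer: WP = (¬(c → (seen → (¬seen)))) ∧ c


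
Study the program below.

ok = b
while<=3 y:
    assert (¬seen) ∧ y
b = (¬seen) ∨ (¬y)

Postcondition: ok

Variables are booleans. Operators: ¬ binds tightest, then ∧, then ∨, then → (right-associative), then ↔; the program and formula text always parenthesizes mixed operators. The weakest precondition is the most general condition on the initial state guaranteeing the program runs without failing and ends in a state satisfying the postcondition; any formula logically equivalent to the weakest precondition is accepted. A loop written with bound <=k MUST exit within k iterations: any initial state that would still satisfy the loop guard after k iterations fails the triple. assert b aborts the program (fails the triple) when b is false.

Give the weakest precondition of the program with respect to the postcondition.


Working backward. After the program, ok must hold.
Before b := (¬seen) ∨ (¬y): ok
Before the loop (bound <=3), unroll the exhaustion recursion (WP_0 = exit-now case; WP_j = one more guarded iteration, up to j = 3):
  WP_0: (¬y) ∧ ok
  WP_1: (¬y) ∧ ((¬y) → ok)
  WP_2: (¬y) ∧ ((¬y) → ok)
  WP_3: (¬y) ∧ ((¬y) → ok)
So before the loop: (¬y) ∧ ((¬y) → ok)
Before ok := b: (¬y) ∧ ((¬y) → b)
Answer: WP = (¬y) ∧ ((¬y) → b)


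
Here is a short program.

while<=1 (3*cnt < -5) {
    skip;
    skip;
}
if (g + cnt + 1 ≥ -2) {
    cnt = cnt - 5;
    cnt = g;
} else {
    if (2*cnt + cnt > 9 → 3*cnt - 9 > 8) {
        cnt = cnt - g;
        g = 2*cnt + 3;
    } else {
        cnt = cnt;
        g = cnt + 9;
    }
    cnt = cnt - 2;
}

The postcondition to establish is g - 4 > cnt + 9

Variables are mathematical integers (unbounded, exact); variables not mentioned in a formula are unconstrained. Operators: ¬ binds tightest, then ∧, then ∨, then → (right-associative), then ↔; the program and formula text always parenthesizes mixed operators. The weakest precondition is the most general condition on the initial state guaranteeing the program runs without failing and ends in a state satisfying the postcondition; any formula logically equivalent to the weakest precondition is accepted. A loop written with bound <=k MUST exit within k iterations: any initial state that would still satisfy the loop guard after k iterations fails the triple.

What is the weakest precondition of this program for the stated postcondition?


Working backward. After the program, the postcondition g - 4 > cnt + 9 must hold; in canonical form it is g > cnt + 13.
Then branch requires false; else branch requires ((3*cnt > 9 → 3*cnt > 17) → cnt > g + 8) ∧ (3*cnt > 9 → 3*cnt > 17).
Before the if: (¬(cnt + g ≥ -3)) ∧ ((¬(cnt + g ≥ -3)) → (((3*cnt > 9 → 3*cnt > 17) → cnt > g + 8) ∧ (3*cnt > 9 → 3*cnt > 17)))
Before the loop (bound <=1), unroll the exhaustion recursion (WP_0 = exit-now case; WP_j = one more guarded iteration, up to j = 1):
  WP_0: (¬(3*cnt < -5)) ∧ (¬(cnt + g ≥ -3)) ∧ ((¬(cnt + g ≥ -3)) → (((3*cnt > 9 → 3*cnt > 17) → cnt > g + 8) ∧ (3*cnt > 9 → 3*cnt > 17)))
  WP_1: (3*cnt < -5 → ((¬(3*cnt < -5)) ∧ (¬(cnt + g ≥ -3)) ∧ ((¬(cnt + g ≥ -3)) → (((3*cnt > 9 → 3*cnt > 17) → cnt > g + 8) ∧ (3*cnt > 9 → 3*cnt > 17))))) ∧ ((¬(3*cnt < -5)) → ((¬(cnt + g ≥ -3)) ∧ ((¬(cnt + g ≥ -3)) → (((3*cnt > 9 → 3*cnt > 17) → cnt > g + 8) ∧ (3*cnt > 9 → 3*cnt > 17)))))
So before the loop: (3*cnt < -5 → ((¬(3*cnt < -5)) ∧ (¬(cnt + g ≥ -3)) ∧ ((¬(cnt + g ≥ -3)) → (((3*cnt > 9 → 3*cnt > 17) → cnt > g + 8) ∧ (3*cnt > 9 → 3*cnt > 17))))) ∧ ((¬(3*cnt < -5)) → ((¬(cnt + g ≥ -3)) ∧ ((¬(cnt + g ≥ -3)) → (((3*cnt > 9 → 3*cnt > 17) → cnt > g + 8) ∧ (3*cnt > 9 → 3*cnt > 17)))))
Answer: WP = (3*cnt < -5 → ((¬(3*cnt < -5)) ∧ (¬(cnt + g ≥ -3)) ∧ ((¬(cnt + g ≥ -3)) → (((3*cnt > 9 → 3*cnt > 17) → cnt > g + 8) ∧ (3*cnt > 9 → 3*cnt > 17))))) ∧ ((¬(3*cnt < -5)) → ((¬(cnt + g ≥ -3)) ∧ ((¬(cnt + g ≥ -3)) → (((3*cnt > 9 → 3*cnt > 17) → cnt > g + 8) ∧ (3*cnt > 9 → 3*cnt > 17)))))


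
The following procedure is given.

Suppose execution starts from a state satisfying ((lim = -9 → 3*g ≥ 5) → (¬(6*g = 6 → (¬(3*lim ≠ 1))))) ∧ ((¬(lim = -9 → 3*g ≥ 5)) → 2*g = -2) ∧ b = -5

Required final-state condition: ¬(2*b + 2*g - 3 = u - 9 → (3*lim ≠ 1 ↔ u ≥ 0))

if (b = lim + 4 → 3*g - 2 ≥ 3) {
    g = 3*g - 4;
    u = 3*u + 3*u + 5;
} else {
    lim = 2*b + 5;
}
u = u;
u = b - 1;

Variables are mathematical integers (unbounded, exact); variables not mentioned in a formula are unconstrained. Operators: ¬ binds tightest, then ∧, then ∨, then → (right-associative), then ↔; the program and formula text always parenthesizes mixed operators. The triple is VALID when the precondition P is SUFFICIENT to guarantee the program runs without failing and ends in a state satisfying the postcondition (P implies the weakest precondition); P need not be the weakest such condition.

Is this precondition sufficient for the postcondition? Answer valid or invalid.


Working backward. After the program, the postcondition ¬(2*b + 2*g - 3 = u - 9 → (3*lim ≠ 1 ↔ u ≥ 0)) must hold; in canonical form it is ¬(2*b + 2*g = u - 6 → (3*lim ≠ 1 ↔ u ≥ 0)).
Before u := b - 1: ¬(b + 2*g = -7 → (3*lim ≠ 1 ↔ b ≥ 1))
Before u := u: ¬(b + 2*g = -7 → (3*lim ≠ 1 ↔ b ≥ 1))
Then branch requires ¬(b + 6*g = 1 → (3*lim ≠ 1 ↔ b ≥ 1)); else branch requires ¬(b + 2*g = -7 → (6*b ≠ -14 ↔ b ≥ 1)).
Before the if: ((b = lim + 4 → 3*g ≥ 5) → (¬(b + 6*g = 1 → (3*lim ≠ 1 ↔ b ≥ 1)))) ∧ ((¬(b = lim + 4 → 3*g ≥ 5)) → (¬(b + 2*g = -7 → (6*b ≠ -14 ↔ b ≥ 1))))
The weakest precondition is ((b = lim + 4 → 3*g ≥ 5) → (¬(b + 6*g = 1 → (3*lim ≠ 1 ↔ b ≥ 1)))) ∧ ((¬(b = lim + 4 → 3*g ≥ 5)) → (¬(b + 2*g = -7 → (6*b ≠ -14 ↔ b ≥ 1)))).
Check whether ((lim = -9 → 3*g ≥ 5) → (¬(6*g = 6 → (¬(3*lim ≠ 1))))) ∧ ((¬(lim = -9 → 3*g ≥ 5)) → 2*g = -2) ∧ b = -5 implies it.
Every state satisfying the precondition satisfies the weakest precondition: the implication holds.
Answer: valid


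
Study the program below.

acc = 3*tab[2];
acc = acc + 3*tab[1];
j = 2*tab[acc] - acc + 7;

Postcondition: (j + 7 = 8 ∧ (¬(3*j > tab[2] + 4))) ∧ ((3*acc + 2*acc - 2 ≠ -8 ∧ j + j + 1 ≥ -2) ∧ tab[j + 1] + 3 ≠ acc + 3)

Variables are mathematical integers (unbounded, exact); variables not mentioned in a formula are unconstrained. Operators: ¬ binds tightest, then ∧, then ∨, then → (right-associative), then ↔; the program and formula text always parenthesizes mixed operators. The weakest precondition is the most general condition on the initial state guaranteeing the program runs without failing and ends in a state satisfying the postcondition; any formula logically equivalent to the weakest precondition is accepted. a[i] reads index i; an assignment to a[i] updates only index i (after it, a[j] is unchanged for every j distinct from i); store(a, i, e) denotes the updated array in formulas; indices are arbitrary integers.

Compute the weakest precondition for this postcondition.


Working backward. After the program, the postcondition (j + 7 = 8 ∧ (¬(3*j > tab[2] + 4))) ∧ ((3*acc + 2*acc - 2 ≠ -8 ∧ j + j + 1 ≥ -2) ∧ tab[j + 1] + 3 ≠ acc + 3) must hold; in canonical form it is j = 1 ∧ (¬(3*j > tab[2] + 4)) ∧ 5*acc ≠ -6 ∧ 2*j ≥ -3 ∧ tab[j + 1] ≠ acc.
Before j := 2*tab[acc] - acc + 7: 2*tab[acc] = acc - 6 ∧ (¬(6*tab[acc] > tab[2] + 3*acc - 17)) ∧ 5*acc ≠ -6 ∧ 4*tab[acc] ≥ 2*acc - 17 ∧ tab[2*tab[acc] - acc + 8] ≠ acc
Before acc := acc + 3*tab[1]: 2*tab[3*tab[1] + acc] = 3*tab[1] + acc - 6 ∧ (¬(6*tab[3*tab[1] + acc] > 9*tab[1] + tab[2] + 3*acc - 17)) ∧ 15*tab[1] + 5*acc ≠ -6 ∧ 4*tab[3*tab[1] + acc] ≥ 6*tab[1] + 2*acc - 17 ∧ tab[2*tab[3*tab[1] + acc] - 3*tab[1] - acc + 8] ≠ 3*tab[1] + acc
Before acc := 3*tab[2]: 2*tab[3*tab[1] + 3*tab[2]] = 3*tab[1] + 3*tab[2] - 6 ∧ (¬(6*tab[3*tab[1] + 3*tab[2]] > 9*tab[1] + 10*tab[2] - 17)) ∧ 15*tab[1] + 15*tab[2] ≠ -6 ∧ 4*tab[3*tab[1] + 3*tab[2]] ≥ 6*tab[1] + 6*tab[2] - 17 ∧ tab[2*tab[3*tab[1] + 3*tab[2]] - 3*tab[1] - 3*tab[2] + 8] ≠ 3*tab[1] + 3*tab[2]
Answer: WP = 2*tab[3*tab[1] + 3*tab[2]] = 3*tab[1] + 3*tab[2] - 6 ∧ (¬(6*tab[3*tab[1] + 3*tab[2]] > 9*tab[1] + 10*tab[2] - 17)) ∧ 15*tab[1] + 15*tab[2] ≠ -6 ∧ 4*tab[3*tab[1] + 3*tab[2]] ≥ 6*tab[1] + 6*tab[2] - 17 ∧ tab[2*tab[3*tab[1] + 3*tab[2]] - 3*tab[1] - 3*tab[2] + 8] ≠ 3*tab[1] + 3*tab[2]


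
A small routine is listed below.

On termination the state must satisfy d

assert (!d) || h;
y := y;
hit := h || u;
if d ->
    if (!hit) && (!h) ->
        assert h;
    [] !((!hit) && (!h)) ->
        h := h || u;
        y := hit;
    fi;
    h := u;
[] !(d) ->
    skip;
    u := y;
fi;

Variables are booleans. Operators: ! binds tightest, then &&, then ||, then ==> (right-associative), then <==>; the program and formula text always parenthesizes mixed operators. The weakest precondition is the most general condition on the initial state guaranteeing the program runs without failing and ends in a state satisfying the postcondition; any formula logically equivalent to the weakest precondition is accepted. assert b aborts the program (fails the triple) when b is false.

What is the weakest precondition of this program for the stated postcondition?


Working backward. After the program, d must hold.
Then branch requires (((!hit) && (!h)) ==> (h && d)) && ((!((!hit) && (!h))) ==> d); else branch requires d.
Before the if: (d ==> ((((!hit) && (!h)) ==> (h && d)) && ((!((!hit) && (!h))) ==> d))) && ((!d) ==> d)
Before hit := h || u: (d ==> ((((!(h || u)) && (!h)) ==> (h && d)) && ((!((!(h || u)) && (!h))) ==> d))) && ((!d) ==> d)
Before y := y: (d ==> ((((!(h || u)) && (!h)) ==> (h && d)) && ((!((!(h || u)) && (!h))) ==> d))) && ((!d) ==> d)
Before assert (!d) || h: ((!d) || h) && (d ==> ((((!(h || u)) && (!h)) ==> (h && d)) && ((!((!(h || u)) && (!h))) ==> d))) && ((!d) ==> d)
Answer: WP = ((!d) || h) && (d ==> ((((!(h || u)) && (!h)) ==> (h && d)) && ((!((!(h || u)) && (!h))) ==> d))) && ((!d) ==> d)


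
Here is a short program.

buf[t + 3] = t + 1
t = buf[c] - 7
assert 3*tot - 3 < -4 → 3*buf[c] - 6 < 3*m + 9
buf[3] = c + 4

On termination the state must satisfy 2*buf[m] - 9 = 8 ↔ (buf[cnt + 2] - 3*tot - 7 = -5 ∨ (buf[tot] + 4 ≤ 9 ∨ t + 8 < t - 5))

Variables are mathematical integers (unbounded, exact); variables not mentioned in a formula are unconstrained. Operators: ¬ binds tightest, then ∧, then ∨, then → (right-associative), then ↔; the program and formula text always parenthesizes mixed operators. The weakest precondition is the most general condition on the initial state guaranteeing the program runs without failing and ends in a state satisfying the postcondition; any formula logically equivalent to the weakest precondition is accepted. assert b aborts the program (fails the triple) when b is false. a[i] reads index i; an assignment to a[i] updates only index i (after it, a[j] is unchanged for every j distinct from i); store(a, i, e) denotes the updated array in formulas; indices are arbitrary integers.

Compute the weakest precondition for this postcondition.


Working backward. After the program, the postcondition 2*buf[m] - 9 = 8 ↔ (buf[cnt + 2] - 3*tot - 7 = -5 ∨ (buf[tot] + 4 ≤ 9 ∨ t + 8 < t - 5)) must hold; in canonical form it is 2*buf[m] = 17 ↔ (buf[cnt + 2] = 3*tot + 2 ∨ buf[tot] ≤ 5).
Before buf[3] := c + 4: 2*store(buf, 3, c + 4)[m] = 17 ↔ (store(buf, 3, c + 4)[cnt + 2] = 3*tot + 2 ∨ store(buf, 3, c + 4)[tot] ≤ 5)
Before assert 3*tot - 3 < -4 → 3*buf[c] - 6 < 3*m + 9: (3*tot < -1 → 3*buf[c] < 3*m + 15) ∧ (2*store(buf, 3, c + 4)[m] = 17 ↔ (store(buf, 3, c + 4)[cnt + 2] = 3*tot + 2 ∨ store(buf, 3, c + 4)[tot] ≤ 5))
Before t := buf[c] - 7: (3*tot < -1 → 3*buf[c] < 3*m + 15) ∧ (2*store(buf, 3, c + 4)[m] = 17 ↔ (store(buf, 3, c + 4)[cnt + 2] = 3*tot + 2 ∨ store(buf, 3, c + 4)[tot] ≤ 5))
Before buf[t + 3] := t + 1: (3*tot < -1 → 3*store(buf, t + 3, t + 1)[c] < 3*m + 15) ∧ (2*store(store(buf, t + 3, t + 1), 3, c + 4)[m] = 17 ↔ (store(store(buf, t + 3, t + 1), 3, c + 4)[cnt + 2] = 3*tot + 2 ∨ store(store(buf, t + 3, t + 1), 3, c + 4)[tot] ≤ 5))
Answer: WP = (3*tot < -1 → 3*store(buf, t + 3, t + 1)[c] < 3*m + 15) ∧ (2*store(store(buf, t + 3, t + 1), 3, c + 4)[m] = 17 ↔ (store(store(buf, t + 3, t + 1), 3, c + 4)[cnt + 2] = 3*tot + 2 ∨ store(store(buf, t + 3, t + 1), 3, c + 4)[tot] ≤ 5))
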